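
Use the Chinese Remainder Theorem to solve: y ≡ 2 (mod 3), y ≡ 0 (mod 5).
M = 3 × 5 = 15. M₁ = 5, y₁ ≡ 2 (mod 3). M₂ = 3, y₂ ≡ 2 (mod 5). y = 2×5×2 + 0×3×2 ≡ 5 (mod 15)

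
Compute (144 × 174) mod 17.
15

(144 × 174) = 25056
25056 mod 17 = 15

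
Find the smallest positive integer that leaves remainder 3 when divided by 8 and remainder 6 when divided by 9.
M = 8 × 9 = 72. M₁ = 9, y₁ ≡ 1 (mod 8). M₂ = 8, y₂ ≡ 8 (mod 9). x = 3×9×1 + 6×8×8 ≡ 51 (mod 72). The smallest positive such number is 51.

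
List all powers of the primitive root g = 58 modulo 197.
g^1, g^2, ..., g^{196} mod 197: {58, 15, 82, 28, 48, 26, 129, 193, 162, 137, 66, 85, 5, 93, 75, 16, 140, 43, 130, 54, 177, 22, 94, 133, 31, 25, 71, 178, 80, 109, 18, 59, 73, 97, 110, 76, 74, 155, 125, 158, 102, 6, 151, 90, 98, 168, 91, 156, 183, 173, 184, 34, 2, 116, 30, 164, 56, 96, 52, 61, 189, 127, 77, 132, 170, 10, 186, 150, 32, 83, 86, 63, 108, 157, 44, 188, 69, 62, 50, 142, 159, 160, 21, 36, 118, 146, 194, 23, 152, 148, 113, 53, 119, 7, 12, 105, 180, 196, 139, 182, 115, 169, 149, 171, 68, 4, 35, 60, 131, 112, 192, 104, 122, 181, 57, 154, 67, 143, 20, 175, 103, 64, 166, 172, 126, 19, 117, 88, 179, 138, 124, 100, 87, 121, 123, 42, 72, 39, 95, 191, 46, 107, 99, 29, 106, 41, 14, 24, 13, 163, 195, 81, 167, 33, 141, 101, 145, 136, 8, 70, 120, 65, 27, 187, 11, 47, 165, 114, 111, 134, 89, 40, 153, 9, 128, 135, 147, 55, 38, 37, 176, 161, 79, 51, 3, 174, 45, 49, 84, 144, 78, 190, 185, 92, 17, 1}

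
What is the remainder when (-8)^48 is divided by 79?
Using repeated squaring. (-8) ≡ 71 (mod 79). 48 = 32 + 16 (binary 110000). Repeated squaring mod 79: 71^1 ≡ 71; 71^2 ≡ 71² = 5041 ≡ 64; 71^4 ≡ 64² = 4096 ≡ 67; 71^8 ≡ 67² = 4489 ≡ 65; 71^16 ≡ 65² = 4225 ≡ 38; 71^32 ≡ 38² = 1444 ≡ 22. Multiply: (-8)^48 ≡ 71^32 × 71^16 ≡ 22 × 38 (mod 79): 22 × 38 = 836 ≡ 46. So (-8)^48 ≡ 46 (mod 79).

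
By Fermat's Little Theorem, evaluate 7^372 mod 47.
By Fermat: 7^{46} ≡ 1 (mod 47). 372 ≡ 4 (mod 46). So 7^{372} ≡ 7^{4} ≡ 4 (mod 47)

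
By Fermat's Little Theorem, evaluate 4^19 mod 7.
By Fermat: 4^{6} ≡ 1 (mod 7). 19 = 3×6 + 1. So 4^{19} ≡ 4^{1} ≡ 4 (mod 7)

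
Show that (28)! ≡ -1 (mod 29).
(28)! mod 29 = 28. Since this equals -1 (mod 29), Wilson confirms 29 is prime.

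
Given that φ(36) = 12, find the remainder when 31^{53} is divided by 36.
By Euler: 31^{12} ≡ 1 (mod 36) since gcd(31, 36) = 1. 53 = 4×12 + 5. So 31^{53} ≡ 31^{5} ≡ 7 (mod 36)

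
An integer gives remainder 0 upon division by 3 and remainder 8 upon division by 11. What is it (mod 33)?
M = 3 × 11 = 33. M₁ = 11, y₁ ≡ 2 (mod 3). M₂ = 3, y₂ ≡ 4 (mod 11). r = 0×11×2 + 8×3×4 ≡ 30 (mod 33). The smallest positive such number is 30.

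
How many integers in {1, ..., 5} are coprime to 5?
4

Prime factorization: 5 = 5
Using the formula φ(n) = n × Π(1 - 1/p) for each prime factor p:
φ(5) = 5 × (1 - 1/5)
φ(5) = 4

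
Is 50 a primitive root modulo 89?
No

To verify, check if 50^(88/q) ≢ 1 (mod 89) for each prime divisor q of 88
Divisors of 88 = 88: [1, 2, 4, 8, 11, 22, 44, 88]
  50^(88/2) = 50^44 ≡ 1 (mod 89)
  50^(88/11) = 50^8 ≡ 2 (mod 89)
Conclusion: 50 is not a primitive root modulo 89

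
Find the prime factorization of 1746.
2 × 3^2 × 97

Divide by primes starting from smallest:
1746 ÷ 2 = 873
873 ÷ 3 = 291
291 ÷ 3 = 97
97 ÷ 97 = 1

1746 = 2 × 3^2 × 97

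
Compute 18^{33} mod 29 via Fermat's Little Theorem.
15

By Fermat's Little Theorem, a^(p-1) ≡ 1 (mod p) for prime p and gcd(a, p) = 1
Here p = 29, so 18^28 ≡ 1 (mod 29)
We can reduce the exponent: 33 mod 28 = 5
So 18^33 ≡ 18^5 (mod 29)
Computing: 18^5 mod 29 = 15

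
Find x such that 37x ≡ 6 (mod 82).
60

Since gcd(37, 82) = 1 divides 6, a solution exists.
Multiply both sides by the inverse of 37 mod 82:
  37^(-1) mod 82 = 51
  x ≡ 51 × 6 ≡ 306 ≡ 60 (mod 82)
Verification: 37 × 60 = 2220 = 27 × 82 + 6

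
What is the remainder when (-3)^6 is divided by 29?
(-3) ≡ 26 (mod 29). 6 = 4 + 2 (binary 110). Repeated squaring mod 29: 26^1 ≡ 26; 26^2 ≡ 26² = 676 ≡ 9; 26^4 ≡ 9² = 81 ≡ 23. Multiply: (-3)^6 ≡ 26^4 × 26^2 ≡ 23 × 9 (mod 29): 23 × 9 = 207 ≡ 4. So (-3)^6 ≡ 4 (mod 29).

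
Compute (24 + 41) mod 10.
5

(24 + 41) = 65
65 mod 10 = 5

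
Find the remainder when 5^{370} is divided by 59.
By Fermat: 5^{58} ≡ 1 (mod 59). 370 = 6×58 + 22. So 5^{370} ≡ 5^{22} ≡ 46 (mod 59)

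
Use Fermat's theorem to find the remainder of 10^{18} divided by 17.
15

By Fermat's Little Theorem, a^(p-1) ≡ 1 (mod p) for prime p and gcd(a, p) = 1
Here p = 17, so 10^16 ≡ 1 (mod 17)
We can reduce the exponent: 18 mod 16 = 2
So 10^18 ≡ 10^2 (mod 17)
Computing: 10^2 mod 17 = 15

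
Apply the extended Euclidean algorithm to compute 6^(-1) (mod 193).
Extended GCD: 6(-32) + 193(1) = 1. So 6^(-1) ≡ 161 ≡ 161 (mod 193). Verify: 6 × 161 = 966 ≡ 1 (mod 193)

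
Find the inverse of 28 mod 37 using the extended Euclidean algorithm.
Extended GCD: 28(4) + 37(-3) = 1. So 28^(-1) ≡ 4 ≡ 4 (mod 37). Verify: 28 × 4 = 112 ≡ 1 (mod 37)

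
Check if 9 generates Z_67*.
p - 1 = 66 has prime divisors 2, 3, 11. Check 9^(66/q) mod 67 for each: 9^(66/2) = 9^33 ≡ 1, 9^(66/3) = 9^22 ≡ 1, 9^(66/11) = 9^6 ≡ 64 (mod 67). Since 9^33 ≡ 1 (mod 67), the order of 9 divides 33 (in fact the order is 11) ≠ 66, so it is not a primitive root.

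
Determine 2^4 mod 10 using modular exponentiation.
4 = 4 (binary 100). Repeated squaring mod 10: 2^1 ≡ 2; 2^2 ≡ 2² = 4 ≡ 4; 2^4 ≡ 4² = 16 ≡ 6. So 2^4 ≡ 6 (mod 10).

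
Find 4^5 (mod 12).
5 = 4 + 1 (binary 101). Repeated squaring mod 12: 4^1 ≡ 4; 4^2 ≡ 4² = 16 ≡ 4; 4^4 ≡ 4² = 16 ≡ 4. Multiply: 4^5 = 4^4 × 4^1 ≡ 4 × 4 (mod 12): 4 × 4 = 16 ≡ 4. So 4^5 ≡ 4 (mod 12).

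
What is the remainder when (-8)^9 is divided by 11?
(-8) ≡ 3 (mod 11). 9 = 8 + 1 (binary 1001). Repeated squaring mod 11: 3^1 ≡ 3; 3^2 ≡ 3² = 9 ≡ 9; 3^4 ≡ 9² = 81 ≡ 4; 3^8 ≡ 4² = 16 ≡ 5. Multiply: (-8)^9 ≡ 3^8 × 3^1 ≡ 5 × 3 (mod 11): 5 × 3 = 15 ≡ 4. So (-8)^9 ≡ 4 (mod 11).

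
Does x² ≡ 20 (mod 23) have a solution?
By Euler's criterion: 20^{11} ≡ 22 (mod 23). Since this equals -1 (≡ 22), 20 is not a QR.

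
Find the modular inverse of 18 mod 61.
18^(-1) ≡ 17 (mod 61). Verification: 18 × 17 = 306 ≡ 1 (mod 61)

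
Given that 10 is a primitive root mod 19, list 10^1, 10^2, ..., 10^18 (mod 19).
g^1, g^2, ..., g^{18} mod 19: {10, 5, 12, 6, 3, 11, 15, 17, 18, 9, 14, 7, 13, 16, 8, 4, 2, 1}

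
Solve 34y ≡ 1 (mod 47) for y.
34^(-1) ≡ 18 (mod 47). Verification: 34 × 18 = 612 ≡ 1 (mod 47)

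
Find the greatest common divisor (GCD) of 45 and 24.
3

Using the Euclidean algorithm:
45 = 1 × 24 + 21
24 = 1 × 21 + 3
21 = 7 × 3 + 0

GCD(45, 24) = 3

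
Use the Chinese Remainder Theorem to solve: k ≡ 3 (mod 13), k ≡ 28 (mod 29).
289

Using the Chinese Remainder Theorem:
M = product of moduli = 377
For equation 1: M_1 = 29, 29 ≡ 3 (mod 13), inverse of 29 mod 13 is 9 (check: 3 × 9 = 27 ≡ 1 (mod 13))
For equation 2: M_2 = 13, 13 ≡ 13 (mod 29), inverse of 13 mod 29 is 9 (check: 13 × 9 = 117 ≡ 1 (mod 29))
Combine: k ≡ Σ r_i×M_i×(M_i⁻¹ mod m_i) = 3×29×9 + 28×13×9 = 783 + 3276 = 4059
4059 mod 377 = 289
k ≡ 289 (mod 377)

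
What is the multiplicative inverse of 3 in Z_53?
18

Using Extended Euclidean Algorithm:
gcd(3, 53) = 1
Bezout coefficients: 3 × 18 + 53 × -1 = 1
So 3 × 18 ≡ 1 (mod 53)
The inverse is 18 mod 53 = 18
Verification: 3 × 18 = 54 = 1 × 53 + 1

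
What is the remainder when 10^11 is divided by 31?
Using repeated squaring. 11 = 8 + 2 + 1 (binary 1011). Repeated squaring mod 31: 10^1 ≡ 10; 10^2 ≡ 10² = 100 ≡ 7; 10^4 ≡ 7² = 49 ≡ 18; 10^8 ≡ 18² = 324 ≡ 14. Multiply: 10^11 = 10^8 × 10^2 × 10^1 ≡ 14 × 7 × 10 (mod 31): 14 × 7 = 98 ≡ 5; 5 × 10 = 50 ≡ 19. So 10^11 ≡ 19 (mod 31).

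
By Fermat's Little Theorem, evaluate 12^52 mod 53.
By Fermat's Little Theorem, 12^{52} ≡ 1 (mod 53) since 53 is prime and gcd(12, 53) = 1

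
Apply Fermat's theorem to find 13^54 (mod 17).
By Fermat: 13^{16} ≡ 1 (mod 17). 54 = 3×16 + 6. So 13^{54} ≡ 13^{6} ≡ 16 (mod 17)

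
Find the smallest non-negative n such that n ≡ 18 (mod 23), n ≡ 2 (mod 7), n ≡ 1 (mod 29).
639

Using the Chinese Remainder Theorem:
M = product of moduli = 4669
For equation 1: M_1 = 203, 203 ≡ 19 (mod 23), inverse of 203 mod 23 is 17 (check: 19 × 17 = 323 ≡ 1 (mod 23))
For equation 2: M_2 = 667, 667 ≡ 2 (mod 7), inverse of 667 mod 7 is 4 (check: 2 × 4 = 8 ≡ 1 (mod 7))
For equation 3: M_3 = 161, 161 ≡ 16 (mod 29), inverse of 161 mod 29 is 20 (check: 16 × 20 = 320 ≡ 1 (mod 29))
Combine: n ≡ Σ r_i×M_i×(M_i⁻¹ mod m_i) = 18×203×17 + 2×667×4 + 1×161×20 = 62118 + 5336 + 3220 = 70674
70674 mod 4669 = 639
n ≡ 639 (mod 4669)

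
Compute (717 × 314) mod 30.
18

(717 × 314) = 225138
225138 mod 30 = 18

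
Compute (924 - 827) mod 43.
11

(924 - 827) = 97
97 mod 43 = 11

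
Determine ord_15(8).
Powers of 8 mod 15: 8^1≡8, 8^2≡4, 8^3≡2, 8^4≡1. Order = 4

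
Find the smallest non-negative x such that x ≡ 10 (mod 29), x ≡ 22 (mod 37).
503

Using the Chinese Remainder Theorem:
M = product of moduli = 1073
For equation 1: M_1 = 37, 37 ≡ 8 (mod 29), inverse of 37 mod 29 is 11 (check: 8 × 11 = 88 ≡ 1 (mod 29))
For equation 2: M_2 = 29, 29 ≡ 29 (mod 37), inverse of 29 mod 37 is 23 (check: 29 × 23 = 667 ≡ 1 (mod 37))
Combine: x ≡ Σ r_i×M_i×(M_i⁻¹ mod m_i) = 10×37×11 + 22×29×23 = 4070 + 14674 = 18744
18744 mod 1073 = 503
x ≡ 503 (mod 1073)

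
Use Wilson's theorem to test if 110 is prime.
(109)! mod 110 = 0. Since 0 ≢ -1 (mod 110), 110 is not prime.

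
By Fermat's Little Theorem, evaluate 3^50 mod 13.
By Fermat: 3^{12} ≡ 1 (mod 13). 50 = 4×12 + 2. So 3^{50} ≡ 3^{2} ≡ 9 (mod 13)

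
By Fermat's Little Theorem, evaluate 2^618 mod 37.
By Fermat: 2^{36} ≡ 1 (mod 37). 618 ≡ 6 (mod 36). So 2^{618} ≡ 2^{6} ≡ 27 (mod 37)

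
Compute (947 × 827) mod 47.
8

(947 × 827) = 783169
783169 mod 47 = 8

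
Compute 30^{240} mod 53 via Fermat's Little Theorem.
1

By Fermat's Little Theorem, a^(p-1) ≡ 1 (mod p) for prime p and gcd(a, p) = 1
Here p = 53, so 30^52 ≡ 1 (mod 53)
We can reduce the exponent: 240 mod 52 = 32
So 30^240 ≡ 30^32 (mod 53)
Computing: 30^32 mod 53 = 1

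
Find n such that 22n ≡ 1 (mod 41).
22^(-1) ≡ 28 (mod 41). Verification: 22 × 28 = 616 ≡ 1 (mod 41)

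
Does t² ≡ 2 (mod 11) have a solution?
By Euler's criterion: 2^{5} ≡ 10 (mod 11). Since this equals -1 (≡ 10), 2 is not a QR.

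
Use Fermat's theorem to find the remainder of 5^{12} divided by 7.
1

By Fermat's Little Theorem, a^(p-1) ≡ 1 (mod p) for prime p and gcd(a, p) = 1
Here p = 7, so 5^6 ≡ 1 (mod 7)
We can reduce the exponent: 12 mod 6 = 0
So 5^12 ≡ 5^0 (mod 7)
Computing: 5^0 mod 7 = 1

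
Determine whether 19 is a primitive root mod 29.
p - 1 = 28 has prime divisors 2, 7. Check 19^(28/q) mod 29 for each: 19^(28/2) = 19^14 ≡ 28, 19^(28/7) = 19^4 ≡ 24 (mod 29). None of these is 1, so 19 has order 28 = φ(29), so it is a primitive root mod 29.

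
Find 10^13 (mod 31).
Using repeated squaring. 13 = 8 + 4 + 1 (binary 1101). Repeated squaring mod 31: 10^1 ≡ 10; 10^2 ≡ 10² = 100 ≡ 7; 10^4 ≡ 7² = 49 ≡ 18; 10^8 ≡ 18² = 324 ≡ 14. Multiply: 10^13 = 10^8 × 10^4 × 10^1 ≡ 14 × 18 × 10 (mod 31): 14 × 18 = 252 ≡ 4; 4 × 10 = 40 ≡ 9. So 10^13 ≡ 9 (mod 31).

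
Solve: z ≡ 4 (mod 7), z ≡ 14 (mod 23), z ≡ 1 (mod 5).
M = 7 × 23 × 5 = 805. M₁ = 115, y₁ ≡ 5 (mod 7). M₂ = 35, y₂ ≡ 2 (mod 23). M₃ = 161, y₃ ≡ 1 (mod 5). z = 4×115×5 + 14×35×2 + 1×161×1 ≡ 221 (mod 805)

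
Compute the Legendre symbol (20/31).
(20/31) = 20^{15} mod 31 = 1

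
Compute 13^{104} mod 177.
76

Using successive squaring:
Binary expansion of 104: 1101000
Powers of 13 mod 177 (each is the square of the previous):
  13^1 ≡ 13 (mod 177)
  13^2 ≡ 13² = 169 ≡ 169 (mod 177)
  13^4 ≡ 169² = 28561 ≡ 64 (mod 177)
  13^8 ≡ 64² = 4096 ≡ 25 (mod 177)
  13^16 ≡ 25² = 625 ≡ 94 (mod 177)
  13^32 ≡ 94² = 8836 ≡ 163 (mod 177)
  13^64 ≡ 163² = 26569 ≡ 19 (mod 177)
104 = 64 + 32 + 8, so 13^104 = 13^64 × 13^32 × 13^8 ≡ 19 × 163 × 25 (mod 177)
Multiplying step by step:
  19 × 163 = 3097 ≡ 88 (mod 177)
  88 × 25 = 2200 ≡ 76 (mod 177)
Result: 13^104 ≡ 76 (mod 177)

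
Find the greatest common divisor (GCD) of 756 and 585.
9

Using the Euclidean algorithm:
756 = 1 × 585 + 171
585 = 3 × 171 + 72
171 = 2 × 72 + 27
72 = 2 × 27 + 18
27 = 1 × 18 + 9
18 = 2 × 9 + 0

GCD(756, 585) = 9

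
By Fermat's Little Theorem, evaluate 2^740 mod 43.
By Fermat: 2^{42} ≡ 1 (mod 43). 740 ≡ 26 (mod 42). So 2^{740} ≡ 2^{26} ≡ 11 (mod 43)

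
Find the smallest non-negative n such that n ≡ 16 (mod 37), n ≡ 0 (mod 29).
1015

Using the Chinese Remainder Theorem:
M = product of moduli = 1073
For equation 1: M_1 = 29, 29 ≡ 29 (mod 37), inverse of 29 mod 37 is 23 (check: 29 × 23 = 667 ≡ 1 (mod 37))
For equation 2: M_2 = 37, 37 ≡ 8 (mod 29), inverse of 37 mod 29 is 11 (check: 8 × 11 = 88 ≡ 1 (mod 29))
Combine: n ≡ Σ r_i×M_i×(M_i⁻¹ mod m_i) = 16×29×23 + 0×37×11 = 10672 + 0 = 10672
10672 mod 1073 = 1015
n ≡ 1015 (mod 1073)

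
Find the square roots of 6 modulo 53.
The square roots of 6 mod 53 are 18 and 35. Verify: 18² = 324 ≡ 6 (mod 53)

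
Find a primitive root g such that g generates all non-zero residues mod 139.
p - 1 = 138 has prime divisors 2, 3, 23. h is a primitive root mod 139 iff h^(138/q) ≢ 1 (mod 139) for each such q.
h = 2: 2^69 ≡ 138, 2^46 ≡ 96, 2^6 ≡ 64 (mod 139); none is 1, so 2 has order 138 and is a primitive root.
The smallest primitive root mod 139 is g = 2.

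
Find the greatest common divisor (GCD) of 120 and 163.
1

Using the Euclidean algorithm:
120 = 0 × 163 + 120
163 = 1 × 120 + 43
120 = 2 × 43 + 34
43 = 1 × 34 + 9
34 = 3 × 9 + 7
9 = 1 × 7 + 2
7 = 3 × 2 + 1
2 = 2 × 1 + 0

GCD(120, 163) = 1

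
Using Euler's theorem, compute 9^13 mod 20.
By Euler: 9^{8} ≡ 1 (mod 20) since gcd(9, 20) = 1. 13 = 1×8 + 5. So 9^{13} ≡ 9^{5} ≡ 9 (mod 20)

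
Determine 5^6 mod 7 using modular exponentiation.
6 = 4 + 2 (binary 110). Repeated squaring mod 7: 5^1 ≡ 5; 5^2 ≡ 5² = 25 ≡ 4; 5^4 ≡ 4² = 16 ≡ 2. Multiply: 5^6 = 5^4 × 5^2 ≡ 2 × 4 (mod 7): 2 × 4 = 8 ≡ 1. So 5^6 ≡ 1 (mod 7).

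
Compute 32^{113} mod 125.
107

Using successive squaring:
Binary expansion of 113: 1110001
Powers of 32 mod 125 (each is the square of the previous):
  32^1 ≡ 32 (mod 125)
  32^2 ≡ 32² = 1024 ≡ 24 (mod 125)
  32^4 ≡ 24² = 576 ≡ 76 (mod 125)
  32^8 ≡ 76² = 5776 ≡ 26 (mod 125)
  32^16 ≡ 26² = 676 ≡ 51 (mod 125)
  32^32 ≡ 51² = 2601 ≡ 101 (mod 125)
  32^64 ≡ 101² = 10201 ≡ 76 (mod 125)
113 = 64 + 32 + 16 + 1, so 32^113 = 32^64 × 32^32 × 32^16 × 32^1 ≡ 76 × 101 × 51 × 32 (mod 125)
Multiplying step by step:
  76 × 101 = 7676 ≡ 51 (mod 125)
  51 × 51 = 2601 ≡ 101 (mod 125)
  101 × 32 = 3232 ≡ 107 (mod 125)
Result: 32^113 ≡ 107 (mod 125)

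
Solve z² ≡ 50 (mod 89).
The square roots of 50 mod 89 are 53 and 36. Verify: 53² = 2809 ≡ 50 (mod 89)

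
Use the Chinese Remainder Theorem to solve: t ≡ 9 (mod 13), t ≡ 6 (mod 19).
M = 13 × 19 = 247. M₁ = 19, y₁ ≡ 11 (mod 13). M₂ = 13, y₂ ≡ 3 (mod 19). t = 9×19×11 + 6×13×3 ≡ 139 (mod 247)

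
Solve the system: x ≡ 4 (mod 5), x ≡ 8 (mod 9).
M = 5 × 9 = 45. M₁ = 9, y₁ ≡ 4 (mod 5). M₂ = 5, y₂ ≡ 2 (mod 9). x = 4×9×4 + 8×5×2 ≡ 44 (mod 45)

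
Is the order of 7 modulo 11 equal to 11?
No, the actual order is 10, not 11.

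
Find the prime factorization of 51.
3 × 17

Divide by primes starting from smallest:
51 ÷ 3 = 17
17 ÷ 17 = 1

51 = 3 × 17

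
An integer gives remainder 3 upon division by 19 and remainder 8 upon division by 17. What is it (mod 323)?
M = 19 × 17 = 323. M₁ = 17, y₁ ≡ 9 (mod 19). M₂ = 19, y₂ ≡ 9 (mod 17). z = 3×17×9 + 8×19×9 ≡ 212 (mod 323). The smallest positive such number is 212.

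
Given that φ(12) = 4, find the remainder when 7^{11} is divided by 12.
By Euler: 7^{4} ≡ 1 (mod 12) since gcd(7, 12) = 1. 11 = 2×4 + 3. So 7^{11} ≡ 7^{3} ≡ 7 (mod 12)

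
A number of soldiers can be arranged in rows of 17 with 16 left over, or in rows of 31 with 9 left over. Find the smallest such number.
M = 17 × 31 = 527. M₁ = 31, y₁ ≡ 11 (mod 17). M₂ = 17, y₂ ≡ 11 (mod 31). n = 16×31×11 + 9×17×11 ≡ 288 (mod 527). The smallest positive such number is 288.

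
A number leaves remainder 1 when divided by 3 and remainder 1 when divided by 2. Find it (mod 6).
M = 3 × 2 = 6. M₁ = 2, y₁ ≡ 2 (mod 3). M₂ = 3, y₂ ≡ 1 (mod 2). z = 1×2×2 + 1×3×1 ≡ 1 (mod 6)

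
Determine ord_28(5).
Powers of 5 mod 28: 5^1≡5, 5^2≡25, 5^3≡13, 5^4≡9, 5^5≡17, 5^6≡1. Order = 6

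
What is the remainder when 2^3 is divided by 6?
3 = 2 + 1 (binary 11). Repeated squaring mod 6: 2^1 ≡ 2; 2^2 ≡ 2² = 4 ≡ 4. Multiply: 2^3 = 2^2 × 2^1 ≡ 4 × 2 (mod 6): 4 × 2 = 8 ≡ 2. So 2^3 ≡ 2 (mod 6).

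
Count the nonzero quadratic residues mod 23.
For prime 23, there are (p-1)/2 = (23-1)/2 = 11 quadratic residues (excluding 0).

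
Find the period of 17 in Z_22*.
Powers of 17 mod 22: 17^1≡17, 17^2≡3, 17^3≡7, 17^4≡9, 17^5≡21, 17^6≡5, 17^7≡19, 17^8≡15, 17^9≡13, 17^10≡1. Order = 10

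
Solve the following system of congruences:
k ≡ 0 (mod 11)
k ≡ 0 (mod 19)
0

Using the Chinese Remainder Theorem:
M = product of moduli = 209
For equation 1: M_1 = 19, 19 ≡ 8 (mod 11), inverse of 19 mod 11 is 7 (check: 8 × 7 = 56 ≡ 1 (mod 11))
For equation 2: M_2 = 11, 11 ≡ 11 (mod 19), inverse of 11 mod 19 is 7 (check: 11 × 7 = 77 ≡ 1 (mod 19))
Combine: k ≡ Σ r_i×M_i×(M_i⁻¹ mod m_i) = 0×19×7 + 0×11×7 = 0 + 0 = 0
0 mod 209 = 0
k ≡ 0 (mod 209)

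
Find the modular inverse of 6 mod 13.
6^(-1) ≡ 11 (mod 13). Verification: 6 × 11 = 66 ≡ 1 (mod 13)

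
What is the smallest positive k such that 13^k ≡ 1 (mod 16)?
Powers of 13 mod 16: 13^1≡13, 13^2≡9, 13^3≡5, 13^4≡1. Order = 4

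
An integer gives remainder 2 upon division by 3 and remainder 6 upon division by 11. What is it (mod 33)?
M = 3 × 11 = 33. M₁ = 11, y₁ ≡ 2 (mod 3). M₂ = 3, y₂ ≡ 4 (mod 11). x = 2×11×2 + 6×3×4 ≡ 17 (mod 33). The smallest positive such number is 17.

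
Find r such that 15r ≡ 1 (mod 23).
15^(-1) ≡ 20 (mod 23). Verification: 15 × 20 = 300 ≡ 1 (mod 23)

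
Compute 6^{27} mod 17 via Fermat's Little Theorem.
5

By Fermat's Little Theorem, a^(p-1) ≡ 1 (mod p) for prime p and gcd(a, p) = 1
Here p = 17, so 6^16 ≡ 1 (mod 17)
We can reduce the exponent: 27 mod 16 = 11
So 6^27 ≡ 6^11 (mod 17)
Computing: 6^11 mod 17 = 5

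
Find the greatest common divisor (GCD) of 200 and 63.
1

Using the Euclidean algorithm:
200 = 3 × 63 + 11
63 = 5 × 11 + 8
11 = 1 × 8 + 3
8 = 2 × 3 + 2
3 = 1 × 2 + 1
2 = 2 × 1 + 0

GCD(200, 63) = 1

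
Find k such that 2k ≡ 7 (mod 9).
8

Since gcd(2, 9) = 1 divides 7, a solution exists.
Multiply both sides by the inverse of 2 mod 9:
  2^(-1) mod 9 = 5
  x ≡ 5 × 7 ≡ 35 ≡ 8 (mod 9)
Verification: 2 × 8 = 16 = 1 × 9 + 7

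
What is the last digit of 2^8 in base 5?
8 = 8 (binary 1000). Repeated squaring mod 5: 2^1 ≡ 2; 2^2 ≡ 2² = 4 ≡ 4; 2^4 ≡ 4² = 16 ≡ 1; 2^8 ≡ 1² = 1 ≡ 1. So 2^8 ≡ 1 (mod 5).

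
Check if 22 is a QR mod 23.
By Euler's criterion: 22^{11} ≡ 22 (mod 23). Since this equals -1 (≡ 22), 22 is not a QR.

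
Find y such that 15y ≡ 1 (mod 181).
15^(-1) ≡ 169 (mod 181). Verification: 15 × 169 = 2535 ≡ 1 (mod 181)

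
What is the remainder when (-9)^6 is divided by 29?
(-9) ≡ 20 (mod 29). 6 = 4 + 2 (binary 110). Repeated squaring mod 29: 20^1 ≡ 20; 20^2 ≡ 20² = 400 ≡ 23; 20^4 ≡ 23² = 529 ≡ 7. Multiply: (-9)^6 ≡ 20^4 × 20^2 ≡ 7 × 23 (mod 29): 7 × 23 = 161 ≡ 16. So (-9)^6 ≡ 16 (mod 29).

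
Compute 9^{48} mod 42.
15

Using successive squaring:
Binary expansion of 48: 110000
Powers of 9 mod 42 (each is the square of the previous):
  9^1 ≡ 9 (mod 42)
  9^2 ≡ 9² = 81 ≡ 39 (mod 42)
  9^4 ≡ 39² = 1521 ≡ 9 (mod 42)
  9^8 ≡ 9² = 81 ≡ 39 (mod 42)
  9^16 ≡ 39² = 1521 ≡ 9 (mod 42)
  9^32 ≡ 9² = 81 ≡ 39 (mod 42)
48 = 32 + 16, so 9^48 = 9^32 × 9^16 ≡ 39 × 9 (mod 42)
Multiplying step by step:
  39 × 9 = 351 ≡ 15 (mod 42)
Result: 9^48 ≡ 15 (mod 42)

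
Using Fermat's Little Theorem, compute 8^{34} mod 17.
13

By Fermat's Little Theorem, a^(p-1) ≡ 1 (mod p) for prime p and gcd(a, p) = 1
Here p = 17, so 8^16 ≡ 1 (mod 17)
We can reduce the exponent: 34 mod 16 = 2
So 8^34 ≡ 8^2 (mod 17)
Computing: 8^2 mod 17 = 13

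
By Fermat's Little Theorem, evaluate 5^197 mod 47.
By Fermat: 5^{46} ≡ 1 (mod 47). 197 = 4×46 + 13. So 5^{197} ≡ 5^{13} ≡ 43 (mod 47)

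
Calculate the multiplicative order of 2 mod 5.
Powers of 2 mod 5: 2^1≡2, 2^2≡4, 2^3≡3, 2^4≡1. Order = 4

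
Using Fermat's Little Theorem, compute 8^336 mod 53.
By Fermat: 8^{52} ≡ 1 (mod 53). 336 = 6×52 + 24. So 8^{336} ≡ 8^{24} ≡ 24 (mod 53)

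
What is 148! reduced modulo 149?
By Wilson's theorem, (148)! ≡ -1 ≡ 148 (mod 149)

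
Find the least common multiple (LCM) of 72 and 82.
2952

First find GCD(72, 82) using the Euclidean algorithm:
72 = 0 × 82 + 72
82 = 1 × 72 + 10
72 = 7 × 10 + 2
10 = 5 × 2 + 0
GCD(72, 82) = 2

LCM formula: LCM(a, b) = (a × b) / GCD(a, b)
LCM(72, 82) = (72 × 82) / 2
LCM(72, 82) = 5904 / 2
LCM(72, 82) = 2952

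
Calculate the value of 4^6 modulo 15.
6 = 4 + 2 (binary 110). Repeated squaring mod 15: 4^1 ≡ 4; 4^2 ≡ 4² = 16 ≡ 1; 4^4 ≡ 1² = 1 ≡ 1. Multiply: 4^6 = 4^4 × 4^2 ≡ 1 × 1 (mod 15): 1 × 1 = 1 ≡ 1. So 4^6 ≡ 1 (mod 15).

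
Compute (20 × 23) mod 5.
0

(20 × 23) = 460
460 mod 5 = 0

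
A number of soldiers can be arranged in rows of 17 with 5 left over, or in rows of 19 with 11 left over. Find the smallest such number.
M = 17 × 19 = 323. M₁ = 19, y₁ ≡ 9 (mod 17). M₂ = 17, y₂ ≡ 9 (mod 19). z = 5×19×9 + 11×17×9 ≡ 277 (mod 323). The smallest positive such number is 277.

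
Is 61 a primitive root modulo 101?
Yes

To verify, check if 61^(100/q) ≢ 1 (mod 101) for each prime divisor q of 100
Divisors of 100 = 100: [1, 2, 4, 5, 10, 20, 25, 50, 100]
  61^(100/2) = 61^50 ≡ 100 (mod 101)
  61^(100/5) = 61^20 ≡ 36 (mod 101)
Conclusion: 61 is a primitive root modulo 101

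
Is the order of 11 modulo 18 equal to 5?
No, the actual order is 6, not 5.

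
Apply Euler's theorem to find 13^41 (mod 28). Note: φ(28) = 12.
By Euler: 13^{12} ≡ 1 (mod 28) since gcd(13, 28) = 1. 41 = 3×12 + 5. So 13^{41} ≡ 13^{5} ≡ 13 (mod 28)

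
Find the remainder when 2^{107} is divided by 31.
By Fermat: 2^{30} ≡ 1 (mod 31). 107 = 3×30 + 17. So 2^{107} ≡ 2^{17} ≡ 4 (mod 31)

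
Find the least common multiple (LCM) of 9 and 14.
126

First find GCD(9, 14) using the Euclidean algorithm:
9 = 0 × 14 + 9
14 = 1 × 9 + 5
9 = 1 × 5 + 4
5 = 1 × 4 + 1
4 = 4 × 1 + 0
GCD(9, 14) = 1

LCM formula: LCM(a, b) = (a × b) / GCD(a, b)
LCM(9, 14) = (9 × 14) / 1
LCM(9, 14) = 126 / 1
LCM(9, 14) = 126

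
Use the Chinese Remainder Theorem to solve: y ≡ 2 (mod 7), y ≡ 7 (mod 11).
M = 7 × 11 = 77. M₁ = 11, y₁ ≡ 2 (mod 7). M₂ = 7, y₂ ≡ 8 (mod 11). y = 2×11×2 + 7×7×8 ≡ 51 (mod 77)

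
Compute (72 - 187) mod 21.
11

(72 - 187) = -115
-115 mod 21 = 11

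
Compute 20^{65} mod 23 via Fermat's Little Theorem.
15

By Fermat's Little Theorem, a^(p-1) ≡ 1 (mod p) for prime p and gcd(a, p) = 1
Here p = 23, so 20^22 ≡ 1 (mod 23)
We can reduce the exponent: 65 mod 22 = 21
So 20^65 ≡ 20^21 (mod 23)
Computing: 20^21 mod 23 = 15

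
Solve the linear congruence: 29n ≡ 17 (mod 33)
4

Since gcd(29, 33) = 1 divides 17, a solution exists.
Multiply both sides by the inverse of 29 mod 33:
  29^(-1) mod 33 = 8
  x ≡ 8 × 17 ≡ 136 ≡ 4 (mod 33)
Verification: 29 × 4 = 116 = 3 × 33 + 17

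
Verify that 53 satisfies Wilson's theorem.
(52)! mod 53 = 52. Since this equals -1 (mod 53), Wilson confirms 53 is prime.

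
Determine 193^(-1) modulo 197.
193^(-1) ≡ 49 (mod 197). Verification: 193 × 49 = 9457 ≡ 1 (mod 197)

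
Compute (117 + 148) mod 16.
9

(117 + 148) = 265
265 mod 16 = 9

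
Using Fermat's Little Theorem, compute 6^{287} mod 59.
56

By Fermat's Little Theorem, a^(p-1) ≡ 1 (mod p) for prime p and gcd(a, p) = 1
Here p = 59, so 6^58 ≡ 1 (mod 59)
We can reduce the exponent: 287 mod 58 = 55
So 6^287 ≡ 6^55 (mod 59)
Computing: 6^55 mod 59 = 56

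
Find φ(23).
22

Prime factorization: 23 = 23
Using the formula φ(n) = n × Π(1 - 1/p) for each prime factor p:
φ(23) = 23 × (1 - 1/23)
φ(23) = 22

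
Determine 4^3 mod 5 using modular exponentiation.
3 = 2 + 1 (binary 11). Repeated squaring mod 5: 4^1 ≡ 4; 4^2 ≡ 4² = 16 ≡ 1. Multiply: 4^3 = 4^2 × 4^1 ≡ 1 × 4 (mod 5): 1 × 4 = 4 ≡ 4. So 4^3 ≡ 4 (mod 5).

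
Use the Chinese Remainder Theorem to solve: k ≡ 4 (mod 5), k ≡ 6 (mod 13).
M = 5 × 13 = 65. M₁ = 13, y₁ ≡ 2 (mod 5). M₂ = 5, y₂ ≡ 8 (mod 13). k = 4×13×2 + 6×5×8 ≡ 19 (mod 65)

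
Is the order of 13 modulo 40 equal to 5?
No, the actual order is 4, not 5.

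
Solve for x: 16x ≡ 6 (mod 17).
11

Since gcd(16, 17) = 1 divides 6, a solution exists.
Multiply both sides by the inverse of 16 mod 17:
  16^(-1) mod 17 = 16
  x ≡ 16 × 6 ≡ 96 ≡ 11 (mod 17)
Verification: 16 × 11 = 176 = 10 × 17 + 6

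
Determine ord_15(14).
Powers of 14 mod 15: 14^1≡14, 14^2≡1. Order = 2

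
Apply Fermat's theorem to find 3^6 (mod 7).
By Fermat's Little Theorem, 3^{6} ≡ 1 (mod 7) since 7 is prime and gcd(3, 7) = 1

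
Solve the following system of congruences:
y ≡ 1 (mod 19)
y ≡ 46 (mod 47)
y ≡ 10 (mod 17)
6062

Using the Chinese Remainder Theorem:
M = product of moduli = 15181
For equation 1: M_1 = 799, 799 ≡ 1 (mod 19), inverse of 799 mod 19 is 1 (check: 1 × 1 = 1 ≡ 1 (mod 19))
For equation 2: M_2 = 323, 323 ≡ 41 (mod 47), inverse of 323 mod 47 is 39 (check: 41 × 39 = 1599 ≡ 1 (mod 47))
For equation 3: M_3 = 893, 893 ≡ 9 (mod 17), inverse of 893 mod 17 is 2 (check: 9 × 2 = 18 ≡ 1 (mod 17))
Combine: y ≡ Σ r_i×M_i×(M_i⁻¹ mod m_i) = 1×799×1 + 46×323×39 + 10×893×2 = 799 + 579462 + 17860 = 598121
598121 mod 15181 = 6062
y ≡ 6062 (mod 15181)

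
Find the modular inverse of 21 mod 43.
21^(-1) ≡ 41 (mod 43). Verification: 21 × 41 = 861 ≡ 1 (mod 43)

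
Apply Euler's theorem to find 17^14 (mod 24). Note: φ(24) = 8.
By Euler: 17^{8} ≡ 1 (mod 24) since gcd(17, 24) = 1. 14 = 1×8 + 6. So 17^{14} ≡ 17^{6} ≡ 1 (mod 24)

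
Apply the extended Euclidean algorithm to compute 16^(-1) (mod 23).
Extended GCD: 16(-10) + 23(7) = 1. So 16^(-1) ≡ 13 ≡ 13 (mod 23). Verify: 16 × 13 = 208 ≡ 1 (mod 23)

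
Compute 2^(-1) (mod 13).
2^(-1) ≡ 7 (mod 13). Verification: 2 × 7 = 14 ≡ 1 (mod 13)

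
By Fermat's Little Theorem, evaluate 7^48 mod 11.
By Fermat: 7^{10} ≡ 1 (mod 11). 48 = 4×10 + 8. So 7^{48} ≡ 7^{8} ≡ 9 (mod 11)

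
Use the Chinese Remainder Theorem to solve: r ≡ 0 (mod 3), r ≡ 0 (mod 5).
M = 3 × 5 = 15. M₁ = 5, y₁ ≡ 2 (mod 3). M₂ = 3, y₂ ≡ 2 (mod 5). r = 0×5×2 + 0×3×2 ≡ 0 (mod 15)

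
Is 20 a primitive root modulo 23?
Yes

To verify, check if 20^(22/q) ≢ 1 (mod 23) for each prime divisor q of 22
Divisors of 22 = 22: [1, 2, 11, 22]
  20^(22/2) = 20^11 ≡ 22 (mod 23)
  20^(22/11) = 20^2 ≡ 9 (mod 23)
Conclusion: 20 is a primitive root modulo 23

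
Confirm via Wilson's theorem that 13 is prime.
(12)! mod 13 = 12. Since this equals -1 (mod 13), Wilson confirms 13 is prime.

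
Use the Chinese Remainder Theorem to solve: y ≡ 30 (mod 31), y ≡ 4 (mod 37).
929

Using the Chinese Remainder Theorem:
M = product of moduli = 1147
For equation 1: M_1 = 37, 37 ≡ 6 (mod 31), inverse of 37 mod 31 is 26 (check: 6 × 26 = 156 ≡ 1 (mod 31))
For equation 2: M_2 = 31, 31 ≡ 31 (mod 37), inverse of 31 mod 37 is 6 (check: 31 × 6 = 186 ≡ 1 (mod 37))
Combine: y ≡ Σ r_i×M_i×(M_i⁻¹ mod m_i) = 30×37×26 + 4×31×6 = 28860 + 744 = 29604
29604 mod 1147 = 929
y ≡ 929 (mod 1147)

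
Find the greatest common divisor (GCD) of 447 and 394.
1

Using the Euclidean algorithm:
447 = 1 × 394 + 53
394 = 7 × 53 + 23
53 = 2 × 23 + 7
23 = 3 × 7 + 2
7 = 3 × 2 + 1
2 = 2 × 1 + 0

GCD(447, 394) = 1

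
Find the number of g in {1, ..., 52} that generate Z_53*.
Number of primitive roots mod 53 = φ(52) = 24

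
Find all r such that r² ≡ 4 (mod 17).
The square roots of 4 mod 17 are 2 and 15. Verify: 2² = 4 ≡ 4 (mod 17)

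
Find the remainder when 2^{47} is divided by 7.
By Fermat: 2^{6} ≡ 1 (mod 7). 47 = 7×6 + 5. So 2^{47} ≡ 2^{5} ≡ 4 (mod 7)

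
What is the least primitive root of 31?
3

A primitive root g modulo p has order p-1 = 30
Prime divisors of 30: [2, 3, 5]
g is a primitive root iff g^(30/q) ≢ 1 (mod 31) for each prime divisor q
Testing small values:
  g = 2: 2^15 ≡ 1, 2^10 ≡ 1, 2^6 ≡ 2 (mod 31) → 2^15 ≡ 1, not primitive root
  g = 3: 3^15 ≡ 30, 3^10 ≡ 25, 3^6 ≡ 16 (mod 31) → none is 1, primitive root!
The smallest primitive root is 3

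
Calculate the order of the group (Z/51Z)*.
32

Prime factorization: 51 = 3 × 17
Using the formula φ(n) = n × Π(1 - 1/p) for each prime factor p:
φ(51) = 51 × (1 - 1/3) × (1 - 1/17)
φ(51) = 32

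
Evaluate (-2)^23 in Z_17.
Using Fermat: (-2)^{16} ≡ 1 (mod 17). 23 ≡ 7 (mod 16). So (-2)^{23} ≡ (-2)^{7} ≡ 8 (mod 17)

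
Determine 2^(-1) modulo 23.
2^(-1) ≡ 12 (mod 23). Verification: 2 × 12 = 24 ≡ 1 (mod 23)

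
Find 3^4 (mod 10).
4 = 4 (binary 100). Repeated squaring mod 10: 3^1 ≡ 3; 3^2 ≡ 3² = 9 ≡ 9; 3^4 ≡ 9² = 81 ≡ 1. So 3^4 ≡ 1 (mod 10).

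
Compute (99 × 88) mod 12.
0

(99 × 88) = 8712
8712 mod 12 = 0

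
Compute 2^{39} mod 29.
18

Using successive squaring:
Binary expansion of 39: 100111
Powers of 2 mod 29 (each is the square of the previous):
  2^1 ≡ 2 (mod 29)
  2^2 ≡ 2² = 4 ≡ 4 (mod 29)
  2^4 ≡ 4² = 16 ≡ 16 (mod 29)
  2^8 ≡ 16² = 256 ≡ 24 (mod 29)
  2^16 ≡ 24² = 576 ≡ 25 (mod 29)
  2^32 ≡ 25² = 625 ≡ 16 (mod 29)
39 = 32 + 4 + 2 + 1, so 2^39 = 2^32 × 2^4 × 2^2 × 2^1 ≡ 16 × 16 × 4 × 2 (mod 29)
Multiplying step by step:
  16 × 16 = 256 ≡ 24 (mod 29)
  24 × 4 = 96 ≡ 9 (mod 29)
  9 × 2 = 18 ≡ 18 (mod 29)
Result: 2^39 ≡ 18 (mod 29)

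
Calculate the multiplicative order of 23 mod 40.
Powers of 23 mod 40: 23^1≡23, 23^2≡9, 23^3≡7, 23^4≡1. Order = 4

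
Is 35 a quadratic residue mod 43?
By Euler's criterion: 35^{21} ≡ 1 (mod 43). Since this equals 1, 35 is a QR.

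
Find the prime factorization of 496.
2^4 × 31

Divide by primes starting from smallest:
496 ÷ 2 = 248
248 ÷ 2 = 124
124 ÷ 2 = 62
62 ÷ 2 = 31
31 ÷ 31 = 1

496 = 2^4 × 31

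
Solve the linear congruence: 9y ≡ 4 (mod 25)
6

Since gcd(9, 25) = 1 divides 4, a solution exists.
Multiply both sides by the inverse of 9 mod 25:
  9^(-1) mod 25 = 14
  x ≡ 14 × 4 ≡ 56 ≡ 6 (mod 25)
Verification: 9 × 6 = 54 = 2 × 25 + 4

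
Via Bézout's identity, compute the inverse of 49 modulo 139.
Extended GCD: 49(-17) + 139(6) = 1. So 49^(-1) ≡ 122 ≡ 122 (mod 139). Verify: 49 × 122 = 5978 ≡ 1 (mod 139)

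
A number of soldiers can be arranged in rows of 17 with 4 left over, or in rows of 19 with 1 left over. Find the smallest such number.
M = 17 × 19 = 323. M₁ = 19, y₁ ≡ 9 (mod 17). M₂ = 17, y₂ ≡ 9 (mod 19). m = 4×19×9 + 1×17×9 ≡ 191 (mod 323). The smallest positive such number is 191.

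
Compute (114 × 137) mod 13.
5

(114 × 137) = 15618
15618 mod 13 = 5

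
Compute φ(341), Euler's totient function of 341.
300

Prime factorization: 341 = 11 × 31
Using the formula φ(n) = n × Π(1 - 1/p) for each prime factor p:
φ(341) = 341 × (1 - 1/11) × (1 - 1/31)
φ(341) = 300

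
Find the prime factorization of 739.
739

Divide by primes starting from smallest:
739 ÷ 739 = 1

739 = 739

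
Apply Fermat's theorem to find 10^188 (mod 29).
By Fermat: 10^{28} ≡ 1 (mod 29). 188 = 6×28 + 20. So 10^{188} ≡ 10^{20} ≡ 7 (mod 29)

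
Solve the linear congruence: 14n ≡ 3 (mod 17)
16

Since gcd(14, 17) = 1 divides 3, a solution exists.
Multiply both sides by the inverse of 14 mod 17:
  14^(-1) mod 17 = 11
  x ≡ 11 × 3 ≡ 33 ≡ 16 (mod 17)
Verification: 14 × 16 = 224 = 13 × 17 + 3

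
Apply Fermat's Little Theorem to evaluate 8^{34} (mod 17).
13

By Fermat's Little Theorem, a^(p-1) ≡ 1 (mod p) for prime p and gcd(a, p) = 1
Here p = 17, so 8^16 ≡ 1 (mod 17)
We can reduce the exponent: 34 mod 16 = 2
So 8^34 ≡ 8^2 (mod 17)
Computing: 8^2 mod 17 = 13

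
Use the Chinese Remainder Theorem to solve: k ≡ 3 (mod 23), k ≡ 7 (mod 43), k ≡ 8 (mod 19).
13251

Using the Chinese Remainder Theorem:
M = product of moduli = 18791
For equation 1: M_1 = 817, 817 ≡ 12 (mod 23), inverse of 817 mod 23 is 2 (check: 12 × 2 = 24 ≡ 1 (mod 23))
For equation 2: M_2 = 437, 437 ≡ 7 (mod 43), inverse of 437 mod 43 is 37 (check: 7 × 37 = 259 ≡ 1 (mod 43))
For equation 3: M_3 = 989, 989 ≡ 1 (mod 19), inverse of 989 mod 19 is 1 (check: 1 × 1 = 1 ≡ 1 (mod 19))
Combine: k ≡ Σ r_i×M_i×(M_i⁻¹ mod m_i) = 3×817×2 + 7×437×37 + 8×989×1 = 4902 + 113183 + 7912 = 125997
125997 mod 18791 = 13251
k ≡ 13251 (mod 18791)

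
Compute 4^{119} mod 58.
28

Using successive squaring:
Binary expansion of 119: 1110111
Powers of 4 mod 58 (each is the square of the previous):
  4^1 ≡ 4 (mod 58)
  4^2 ≡ 4² = 16 ≡ 16 (mod 58)
  4^4 ≡ 16² = 256 ≡ 24 (mod 58)
  4^8 ≡ 24² = 576 ≡ 54 (mod 58)
  4^16 ≡ 54² = 2916 ≡ 16 (mod 58)
  4^32 ≡ 16² = 256 ≡ 24 (mod 58)
  4^64 ≡ 24² = 576 ≡ 54 (mod 58)
119 = 64 + 32 + 16 + 4 + 2 + 1, so 4^119 = 4^64 × 4^32 × 4^16 × 4^4 × 4^2 × 4^1 ≡ 54 × 24 × 16 × 24 × 16 × 4 (mod 58)
Multiplying step by step:
  54 × 24 = 1296 ≡ 20 (mod 58)
  20 × 16 = 320 ≡ 30 (mod 58)
  30 × 24 = 720 ≡ 24 (mod 58)
  24 × 16 = 384 ≡ 36 (mod 58)
  36 × 4 = 144 ≡ 28 (mod 58)
Result: 4^119 ≡ 28 (mod 58)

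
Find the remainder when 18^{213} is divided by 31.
By Fermat: 18^{30} ≡ 1 (mod 31). 213 = 7×30 + 3. So 18^{213} ≡ 18^{3} ≡ 4 (mod 31)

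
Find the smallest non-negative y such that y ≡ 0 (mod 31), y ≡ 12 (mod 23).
403

Using the Chinese Remainder Theorem:
M = product of moduli = 713
For equation 1: M_1 = 23, 23 ≡ 23 (mod 31), inverse of 23 mod 31 is 27 (check: 23 × 27 = 621 ≡ 1 (mod 31))
For equation 2: M_2 = 31, 31 ≡ 8 (mod 23), inverse of 31 mod 23 is 3 (check: 8 × 3 = 24 ≡ 1 (mod 23))
Combine: y ≡ Σ r_i×M_i×(M_i⁻¹ mod m_i) = 0×23×27 + 12×31×3 = 0 + 1116 = 1116
1116 mod 713 = 403
y ≡ 403 (mod 713)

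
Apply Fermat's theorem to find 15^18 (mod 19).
By Fermat's Little Theorem, 15^{18} ≡ 1 (mod 19) since 19 is prime and gcd(15, 19) = 1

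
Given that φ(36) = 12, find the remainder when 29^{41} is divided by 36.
By Euler: 29^{12} ≡ 1 (mod 36) since gcd(29, 36) = 1. 41 = 3×12 + 5. So 29^{41} ≡ 29^{5} ≡ 5 (mod 36)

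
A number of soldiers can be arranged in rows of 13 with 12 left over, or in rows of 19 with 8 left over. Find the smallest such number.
M = 13 × 19 = 247. M₁ = 19, y₁ ≡ 11 (mod 13). M₂ = 13, y₂ ≡ 3 (mod 19). m = 12×19×11 + 8×13×3 ≡ 103 (mod 247). The smallest positive such number is 103.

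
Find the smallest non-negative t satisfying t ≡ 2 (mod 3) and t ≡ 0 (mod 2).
M = 3 × 2 = 6. M₁ = 2, y₁ ≡ 2 (mod 3). M₂ = 3, y₂ ≡ 1 (mod 2). t = 2×2×2 + 0×3×1 ≡ 2 (mod 6)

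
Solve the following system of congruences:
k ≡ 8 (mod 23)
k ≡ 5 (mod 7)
54

Using the Chinese Remainder Theorem:
M = product of moduli = 161
For equation 1: M_1 = 7, 7 ≡ 7 (mod 23), inverse of 7 mod 23 is 10 (check: 7 × 10 = 70 ≡ 1 (mod 23))
For equation 2: M_2 = 23, 23 ≡ 2 (mod 7), inverse of 23 mod 7 is 4 (check: 2 × 4 = 8 ≡ 1 (mod 7))
Combine: k ≡ Σ r_i×M_i×(M_i⁻¹ mod m_i) = 8×7×10 + 5×23×4 = 560 + 460 = 1020
1020 mod 161 = 54
k ≡ 54 (mod 161)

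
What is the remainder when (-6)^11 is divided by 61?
Using repeated squaring. (-6) ≡ 55 (mod 61). 11 = 8 + 2 + 1 (binary 1011). Repeated squaring mod 61: 55^1 ≡ 55; 55^2 ≡ 55² = 3025 ≡ 36; 55^4 ≡ 36² = 1296 ≡ 15; 55^8 ≡ 15² = 225 ≡ 42. Multiply: (-6)^11 ≡ 55^8 × 55^2 × 55^1 ≡ 42 × 36 × 55 (mod 61): 42 × 36 = 1512 ≡ 48; 48 × 55 = 2640 ≡ 17. So (-6)^11 ≡ 17 (mod 61).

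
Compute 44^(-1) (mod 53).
47

Using Extended Euclidean Algorithm:
gcd(44, 53) = 1
Bezout coefficients: 44 × -6 + 53 × 5 = 1
So 44 × -6 ≡ 1 (mod 53)
The inverse is -6 mod 53 = 47
Verification: 44 × 47 = 2068 = 39 × 53 + 1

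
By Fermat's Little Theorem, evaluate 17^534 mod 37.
By Fermat: 17^{36} ≡ 1 (mod 37). 534 ≡ 30 (mod 36). So 17^{534} ≡ 17^{30} ≡ 11 (mod 37)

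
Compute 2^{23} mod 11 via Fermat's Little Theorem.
8

By Fermat's Little Theorem, a^(p-1) ≡ 1 (mod p) for prime p and gcd(a, p) = 1
Here p = 11, so 2^10 ≡ 1 (mod 11)
We can reduce the exponent: 23 mod 10 = 3
So 2^23 ≡ 2^3 (mod 11)
Computing: 2^3 mod 11 = 8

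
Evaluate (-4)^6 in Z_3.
(-4) ≡ 2 (mod 3). 6 = 4 + 2 (binary 110). Repeated squaring mod 3: 2^1 ≡ 2; 2^2 ≡ 2² = 4 ≡ 1; 2^4 ≡ 1² = 1 ≡ 1. Multiply: (-4)^6 ≡ 2^4 × 2^2 ≡ 1 × 1 (mod 3): 1 × 1 = 1 ≡ 1. So (-4)^6 ≡ 1 (mod 3).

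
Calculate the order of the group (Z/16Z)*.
8

Prime factorization: 16 = 2^4
Using the formula φ(n) = n × Π(1 - 1/p) for each prime factor p:
φ(16) = 16 × (1 - 1/2)
φ(16) = 8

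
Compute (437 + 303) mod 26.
12

(437 + 303) = 740
740 mod 26 = 12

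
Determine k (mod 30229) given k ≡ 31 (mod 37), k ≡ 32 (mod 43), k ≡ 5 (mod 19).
290

Using the Chinese Remainder Theorem:
M = product of moduli = 30229
For equation 1: M_1 = 817, 817 ≡ 3 (mod 37), inverse of 817 mod 37 is 25 (check: 3 × 25 = 75 ≡ 1 (mod 37))
For equation 2: M_2 = 703, 703 ≡ 15 (mod 43), inverse of 703 mod 43 is 23 (check: 15 × 23 = 345 ≡ 1 (mod 43))
For equation 3: M_3 = 1591, 1591 ≡ 14 (mod 19), inverse of 1591 mod 19 is 15 (check: 14 × 15 = 210 ≡ 1 (mod 19))
Combine: k ≡ Σ r_i×M_i×(M_i⁻¹ mod m_i) = 31×817×25 + 32×703×23 + 5×1591×15 = 633175 + 517408 + 119325 = 1269908
1269908 mod 30229 = 290
k ≡ 290 (mod 30229)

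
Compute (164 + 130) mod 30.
24

(164 + 130) = 294
294 mod 30 = 24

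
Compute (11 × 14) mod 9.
1

(11 × 14) = 154
154 mod 9 = 1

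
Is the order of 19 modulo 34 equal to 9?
No, the actual order is 8, not 9.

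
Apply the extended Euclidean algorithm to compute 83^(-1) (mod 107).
Extended GCD: 83(49) + 107(-38) = 1. So 83^(-1) ≡ 49 ≡ 49 (mod 107). Verify: 83 × 49 = 4067 ≡ 1 (mod 107)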